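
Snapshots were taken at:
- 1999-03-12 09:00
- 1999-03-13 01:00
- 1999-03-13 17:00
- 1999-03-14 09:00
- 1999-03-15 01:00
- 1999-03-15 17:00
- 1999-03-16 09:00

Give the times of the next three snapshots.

Gaps: 16, 16, 16, 16, 16, 16 hours — each event is 16 hours after the previous one.
1999-03-16 09:00 + 16 h = 1999-03-17 01:00.
1999-03-17 01:00 + 16 h = 1999-03-17 17:00.
1999-03-17 17:00 + 16 h = 1999-03-18 09:00.

1999-03-17 01:00, 1999-03-17 17:00, 1999-03-18 09:00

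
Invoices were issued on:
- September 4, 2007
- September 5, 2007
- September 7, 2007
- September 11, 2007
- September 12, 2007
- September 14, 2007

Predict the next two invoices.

September 18, 2007; September 19, 2007

Every event lands on a Tuesday or Wednesday or Friday (gaps cycle 1, 2, 4, 1, 2).
So the schedule is: every Tuesday, Wednesday and Friday.
The following Tuesday is September 18, 2007.
Next Wednesday: September 19, 2007.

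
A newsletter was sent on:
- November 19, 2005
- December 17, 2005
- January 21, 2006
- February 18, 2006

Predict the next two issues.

March 18, 2006; April 15, 2006

All dates are Saturdays, 28, 35, 28 days apart.
Specifically, the 3rd Saturday of each month.
March 2006 — 3rd Saturday is March 18, 2006.
April 2006 — 3rd Saturday is April 15, 2006.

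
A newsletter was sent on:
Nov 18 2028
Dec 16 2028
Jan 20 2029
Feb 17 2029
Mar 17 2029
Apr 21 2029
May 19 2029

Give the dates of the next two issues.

All dates are Saturdays, 28, 35, 28, 28, 35, 28 days apart.
Specifically, the 3rd Saturday of each month.
3rd Saturday of June 2029: Jun 16 2029.
3rd Saturday of July 2029: Jul 21 2029.

Jun 16 2029, Jul 21 2029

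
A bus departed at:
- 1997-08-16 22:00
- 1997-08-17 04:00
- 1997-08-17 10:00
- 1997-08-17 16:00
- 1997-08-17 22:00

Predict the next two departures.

1997-08-18 04:00, 1997-08-18 10:00

Spacing: 6, 6, 6, 6 h — constant 6 h.
1997-08-17 22:00 + 6 h = 1997-08-18 04:00.
1997-08-18 04:00 + 6 h = 1997-08-18 10:00.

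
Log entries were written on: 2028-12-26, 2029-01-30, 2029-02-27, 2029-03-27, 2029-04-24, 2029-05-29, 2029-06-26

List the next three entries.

2029-07-31, 2029-08-28, 2029-09-25

These are Tuesdays with 35, 28, 28, 28, 35, 28-day gaps.
Each is the final Tuesday of its month — 2029-01-30 is past the 28th, so '4th Tuesday' doesn't fit.
Last Tuesday of July 2029: 2029-07-31.
August 2029 ends with Tuesday 2029-08-28.
September 2029 ends with Tuesday 2029-09-25.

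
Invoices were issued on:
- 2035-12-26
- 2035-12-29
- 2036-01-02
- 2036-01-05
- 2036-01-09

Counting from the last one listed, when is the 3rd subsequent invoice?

The gap pattern 3, 4, 3, 4 repeats every 2 events.
These are the Wednesdays and Saturdays of each week.
Next Saturday: 2036-01-12.
The following Wednesday is 2036-01-16.
Next Saturday: 2036-01-19.

2036-01-19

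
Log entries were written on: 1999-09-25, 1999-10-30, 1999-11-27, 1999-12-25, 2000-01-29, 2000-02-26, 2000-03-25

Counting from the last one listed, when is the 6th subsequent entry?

2000-09-30

These are Saturdays with 35, 28, 28, 35, 28, 28-day gaps.
Each is the final Saturday of its month — 1999-10-30 is past the 28th, so '4th Saturday' doesn't fit.
April 2000 ends with Saturday 2000-04-29.
Last Saturday of May 2000: 2000-05-27.
June 2000 ends with Saturday 2000-06-24.
Last Saturday of July 2000: 2000-07-29.
Last Saturday of August 2000: 2000-08-26.
Last Saturday of September 2000: 2000-09-30.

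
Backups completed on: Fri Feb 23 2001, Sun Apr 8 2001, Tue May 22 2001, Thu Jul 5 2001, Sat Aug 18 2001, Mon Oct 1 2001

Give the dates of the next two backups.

Wed Nov 14 2001, Fri Dec 28 2001

Gaps between consecutive events: 44, 44, 44, 44, 44 days — a constant 44-day interval.
Mon Oct 1 2001 + 44 days = Wed Nov 14 2001.
Wed Nov 14 2001 + 44 days = Fri Dec 28 2001.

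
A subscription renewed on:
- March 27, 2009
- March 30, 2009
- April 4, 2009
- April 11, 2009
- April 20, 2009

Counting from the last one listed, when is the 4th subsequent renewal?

June 15, 2009

Intervals are 3, 5, 7, 9 days — an arithmetic progression with common difference 2.
Next gap: 11 days. April 20, 2009 + 11 days = May 1, 2009.
Next gap: 13 days. May 1, 2009 + 13 days = May 14, 2009.
Next gap: 15 days. May 14, 2009 + 15 days = May 29, 2009.
Next gap: 17 days. May 29, 2009 + 17 days = June 15, 2009.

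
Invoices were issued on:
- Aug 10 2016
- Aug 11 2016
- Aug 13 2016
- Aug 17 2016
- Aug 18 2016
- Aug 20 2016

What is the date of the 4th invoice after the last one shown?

Aug 31 2016

Every event lands on a Wednesday or Thursday or Saturday (gaps cycle 1, 2, 4, 1, 2).
So the schedule is: every Wednesday, Thursday and Saturday.
Next Wednesday: Aug 24 2016.
The following Thursday is Aug 25 2016.
Next Saturday: Aug 27 2016.
Next Wednesday: Aug 31 2016.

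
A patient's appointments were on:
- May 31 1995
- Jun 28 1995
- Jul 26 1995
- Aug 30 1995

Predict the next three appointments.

These are Wednesdays with 28, 28, 35-day gaps.
Each is the final Wednesday of its month — May 31 1995 is past the 28th, so '4th Wednesday' doesn't fit.
September 1995 ends with Wednesday Sep 27 1995.
Last Wednesday of October 1995: Oct 25 1995.
November 1995 ends with Wednesday Nov 29 1995.

Sep 27 1995, Oct 25 1995, Nov 29 1995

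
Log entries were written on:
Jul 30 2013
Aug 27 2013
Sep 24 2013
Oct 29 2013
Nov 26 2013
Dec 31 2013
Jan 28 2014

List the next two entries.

Feb 25 2014, Mar 25 2014

These are Tuesdays with 28, 28, 35, 28, 35, 28-day gaps.
Each is the final Tuesday of its month — Jul 30 2013 is past the 28th, so '4th Tuesday' doesn't fit.
February 2014 ends with Tuesday Feb 25 2014.
March 2014 ends with Tuesday Mar 25 2014.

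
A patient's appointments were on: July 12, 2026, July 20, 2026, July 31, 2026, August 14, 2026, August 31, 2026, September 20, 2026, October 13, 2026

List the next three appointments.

November 8, 2026; December 7, 2026; January 8, 2027

Gaps: 8, 11, 14, 17, 20, 23 days — each gap is 3 larger than the previous one.
Next gap: 26 days. October 13, 2026 + 26 days = November 8, 2026.
Next gap: 29 days. November 8, 2026 + 29 days = December 7, 2026.
Next gap: 32 days. December 7, 2026 + 32 days = January 8, 2027.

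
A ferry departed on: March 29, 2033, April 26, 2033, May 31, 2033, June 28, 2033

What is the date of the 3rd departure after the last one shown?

All Tuesdays; the gaps (28, 35, 28) vary with month length.
This is the last Tuesday of each month.
July 2033 ends with Tuesday July 26, 2033.
August 2033 ends with Tuesday August 30, 2033.
September 2033 ends with Tuesday September 27, 2033.

September 27, 2033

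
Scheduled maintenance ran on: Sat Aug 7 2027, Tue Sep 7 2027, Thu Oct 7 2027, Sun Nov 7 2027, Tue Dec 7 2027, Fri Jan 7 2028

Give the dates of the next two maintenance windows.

The day-of-month is always 7 (31, 30, 31, 30, 31 days between events).
So this recurs on the 7th of each month.
February 2028: Mon Feb 7 2028.
Next: March 2028 → Tue Mar 7 2028.

Mon Feb 7 2028, Tue Mar 7 2028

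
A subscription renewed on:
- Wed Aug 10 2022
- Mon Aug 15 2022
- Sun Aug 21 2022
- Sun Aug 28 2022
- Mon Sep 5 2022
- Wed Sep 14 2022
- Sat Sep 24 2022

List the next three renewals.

The spacing grows by 1 each time: 5, 6, 7, 8, 9, 10 days.
Next gap: 11 days. Sat Sep 24 2022 + 11 days = Wed Oct 5 2022.
Next gap: 12 days. Wed Oct 5 2022 + 12 days = Mon Oct 17 2022.
Next gap: 13 days. Mon Oct 17 2022 + 13 days = Sun Oct 30 2022.

Wed Oct 5 2022, Mon Oct 17 2022, Sun Oct 30 2022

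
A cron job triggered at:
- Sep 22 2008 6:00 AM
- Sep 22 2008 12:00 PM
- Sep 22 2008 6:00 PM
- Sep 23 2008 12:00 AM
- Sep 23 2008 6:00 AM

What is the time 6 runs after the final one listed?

Sep 24 2008 6:00 PM

Spacing: 6, 6, 6, 6 h — constant 6 h.
Sep 23 2008 6:00 AM + 6 h = Sep 23 2008 12:00 PM.
Sep 23 2008 12:00 PM + 6 h = Sep 23 2008 6:00 PM.
Sep 23 2008 6:00 PM + 6 h = Sep 24 2008 12:00 AM.
Sep 24 2008 12:00 AM + 6 h = Sep 24 2008 6:00 AM.
Sep 24 2008 6:00 AM + 6 h = Sep 24 2008 12:00 PM.
Sep 24 2008 12:00 PM + 6 h = Sep 24 2008 6:00 PM.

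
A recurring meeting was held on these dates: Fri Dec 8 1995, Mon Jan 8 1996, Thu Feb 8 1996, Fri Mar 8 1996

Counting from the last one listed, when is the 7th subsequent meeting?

Gaps: 31, 31, 29 days — not constant. Every event is on the 8th of the month.
Pattern: the 8th of each month.
April 1996: Mon Apr 8 1996.
Next: May 1996 → Wed May 8 1996.
Next: June 1996 → Sat Jun 8 1996.
Next: July 1996 → Mon Jul 8 1996.
Next: August 1996 → Thu Aug 8 1996.
September 1996: Sun Sep 8 1996.
Next: October 1996 → Tue Oct 8 1996.

Tue Oct 8 1996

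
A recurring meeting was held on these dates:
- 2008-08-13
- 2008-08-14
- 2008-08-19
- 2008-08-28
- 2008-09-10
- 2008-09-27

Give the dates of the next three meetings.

Intervals are 1, 5, 9, 13, 17 days — an arithmetic progression with common difference 4.
Next gap: 21 days. 2008-09-27 + 21 days = 2008-10-18.
Next gap: 25 days. 2008-10-18 + 25 days = 2008-11-12.
Next gap: 29 days. 2008-11-12 + 29 days = 2008-12-11.

2008-10-18, 2008-11-12, 2008-12-11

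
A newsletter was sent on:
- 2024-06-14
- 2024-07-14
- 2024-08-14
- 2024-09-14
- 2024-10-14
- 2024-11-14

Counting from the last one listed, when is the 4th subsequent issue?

The day-of-month is always 14 (30, 31, 31, 30, 31 days between events).
So this recurs on the 14th of each month.
December 2024: 2024-12-14.
January 2025: 2025-01-14.
Next: February 2025 → 2025-02-14.
March 2025: 2025-03-14.

2025-03-14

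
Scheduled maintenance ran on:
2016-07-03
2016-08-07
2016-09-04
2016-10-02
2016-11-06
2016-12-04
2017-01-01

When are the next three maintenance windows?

These are Sundays at 28- or 35-day spacing (35, 28, 28, 35, 28, 28).
The pattern: 1st Sunday of the month.
February 2017 — 1st Sunday is 2017-02-05.
March 2017 — 1st Sunday is 2017-03-05.
April 2017 — 1st Sunday is 2017-04-02.

2017-02-05, 2017-03-05, 2017-04-02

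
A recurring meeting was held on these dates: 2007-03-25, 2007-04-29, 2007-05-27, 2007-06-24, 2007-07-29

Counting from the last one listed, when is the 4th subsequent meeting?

All Sundays; the gaps (35, 28, 28, 35) vary with month length.
This is the last Sunday of each month.
August 2007 ends with Sunday 2007-08-26.
September 2007 ends with Sunday 2007-09-30.
Last Sunday of October 2007: 2007-10-28.
November 2007 ends with Sunday 2007-11-25.

2007-11-25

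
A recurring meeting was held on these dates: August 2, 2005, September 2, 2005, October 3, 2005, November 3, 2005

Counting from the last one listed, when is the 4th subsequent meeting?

Gaps between consecutive events: 31, 31, 31 days — a constant 31-day interval.
November 3, 2005 + 31 days = December 4, 2005.
December 4, 2005 + 31 days = January 4, 2006.
January 4, 2006 + 31 days = February 4, 2006.
February 4, 2006 + 31 days = March 7, 2006.

March 7, 2006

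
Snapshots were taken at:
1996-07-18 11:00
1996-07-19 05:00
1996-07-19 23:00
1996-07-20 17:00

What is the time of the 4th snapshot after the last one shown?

1996-07-23 17:00

Gaps: 18, 18, 18 hours — each event is 18 hours after the previous one.
1996-07-20 17:00 + 18 h = 1996-07-21 11:00.
1996-07-21 11:00 + 18 h = 1996-07-22 05:00.
1996-07-22 05:00 + 18 h = 1996-07-22 23:00.
1996-07-22 23:00 + 18 h = 1996-07-23 17:00.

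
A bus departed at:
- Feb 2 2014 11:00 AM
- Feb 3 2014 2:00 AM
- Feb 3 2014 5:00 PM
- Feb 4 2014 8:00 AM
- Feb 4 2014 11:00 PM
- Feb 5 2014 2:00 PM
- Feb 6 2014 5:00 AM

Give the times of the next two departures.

Feb 6 2014 8:00 PM, Feb 7 2014 11:00 AM

Spacing: 15, 15, 15, 15, 15, 15 h — constant 15 h.
Feb 6 2014 5:00 AM + 15 h = Feb 6 2014 8:00 PM.
Feb 6 2014 8:00 PM + 15 h = Feb 7 2014 11:00 AM.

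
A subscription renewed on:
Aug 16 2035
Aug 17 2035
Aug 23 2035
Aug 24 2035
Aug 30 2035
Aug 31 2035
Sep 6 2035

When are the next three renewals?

Sep 7 2035, Sep 13 2035, Sep 14 2035

Gaps: 1, 6, 1, 6, 1, 6 days — not constant, but cyclic with period 2.
The events fall on every Thursday and Friday.
The following Friday is Sep 7 2035.
Next Thursday: Sep 13 2035.
Next Friday: Sep 14 2035.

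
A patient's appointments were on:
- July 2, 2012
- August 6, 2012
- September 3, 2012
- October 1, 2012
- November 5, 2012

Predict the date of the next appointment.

These are Mondays at 28- or 35-day spacing (35, 28, 28, 35).
The pattern: 1st Monday of the month.
December 2012 — 1st Monday is December 3, 2012.

December 3, 2012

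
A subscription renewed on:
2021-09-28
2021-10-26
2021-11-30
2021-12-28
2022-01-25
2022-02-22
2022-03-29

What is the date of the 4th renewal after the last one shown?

Every date is a Tuesday; gaps 28, 35, 28, 28, 28, 35 days.
Each is the last Tuesday of its month (at least one falls on the 29th or later, ruling out '4th Tuesday').
April 2022 ends with Tuesday 2022-04-26.
Last Tuesday of May 2022: 2022-05-31.
Last Tuesday of June 2022: 2022-06-28.
Last Tuesday of July 2022: 2022-07-26.

2022-07-26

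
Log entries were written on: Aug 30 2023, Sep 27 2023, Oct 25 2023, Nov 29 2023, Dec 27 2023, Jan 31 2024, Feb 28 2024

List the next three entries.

Every date is a Wednesday; gaps 28, 28, 35, 28, 35, 28 days.
Each is the last Wednesday of its month (at least one falls on the 29th or later, ruling out '4th Wednesday').
March 2024 ends with Wednesday Mar 27 2024.
Last Wednesday of April 2024: Apr 24 2024.
May 2024 ends with Wednesday May 29 2024.

Mar 27 2024, Apr 24 2024, May 29 2024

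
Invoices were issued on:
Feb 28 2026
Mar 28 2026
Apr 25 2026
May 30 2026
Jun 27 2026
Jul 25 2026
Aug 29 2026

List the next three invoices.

Sep 26 2026, Oct 31 2026, Nov 28 2026

Every date is a Saturday; gaps 28, 28, 35, 28, 28, 35 days.
Each is the last Saturday of its month (at least one falls on the 29th or later, ruling out '4th Saturday').
Last Saturday of September 2026: Sep 26 2026.
October 2026 ends with Saturday Oct 31 2026.
Last Saturday of November 2026: Nov 28 2026.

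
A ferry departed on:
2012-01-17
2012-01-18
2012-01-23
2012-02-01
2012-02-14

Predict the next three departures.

2012-03-02, 2012-03-23, 2012-04-17

Intervals are 1, 5, 9, 13 days — an arithmetic progression with common difference 4.
Next gap: 17 days. 2012-02-14 + 17 days = 2012-03-02.
Next gap: 21 days. 2012-03-02 + 21 days = 2012-03-23.
Next gap: 25 days. 2012-03-23 + 25 days = 2012-04-17.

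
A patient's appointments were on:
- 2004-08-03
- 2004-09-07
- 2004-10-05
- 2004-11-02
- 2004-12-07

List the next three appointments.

Gaps: 35, 28, 28, 35 days — a mix of 28 and 35. Every date is a Tuesday.
Each is the 1st Tuesday of its month.
January 2005 — 1st Tuesday is 2005-01-04.
February 2005 — 1st Tuesday is 2005-02-01.
March 2005 — 1st Tuesday is 2005-03-01.

2005-01-04, 2005-02-01, 2005-03-01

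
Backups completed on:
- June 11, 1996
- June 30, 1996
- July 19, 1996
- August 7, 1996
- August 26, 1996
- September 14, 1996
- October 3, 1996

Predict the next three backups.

October 22, 1996; November 10, 1996; November 29, 1996

Every event comes 19 days after the last (19, 19, 19, 19, 19, 19).
October 3, 1996 + 19 days = October 22, 1996.
October 22, 1996 + 19 days = November 10, 1996.
November 10, 1996 + 19 days = November 29, 1996.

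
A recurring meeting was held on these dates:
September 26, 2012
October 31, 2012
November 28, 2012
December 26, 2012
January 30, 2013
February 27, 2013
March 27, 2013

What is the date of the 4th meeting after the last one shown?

All Wednesdays; the gaps (35, 28, 28, 35, 28, 28) vary with month length.
This is the last Wednesday of each month.
Last Wednesday of April 2013: April 24, 2013.
May 2013 ends with Wednesday May 29, 2013.
June 2013 ends with Wednesday June 26, 2013.
July 2013 ends with Wednesday July 31, 2013.

July 31, 2013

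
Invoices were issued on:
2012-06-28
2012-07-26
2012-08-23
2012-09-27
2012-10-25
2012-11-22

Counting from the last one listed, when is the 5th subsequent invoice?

2013-04-25

These are Thursdays at 28- or 35-day spacing (28, 28, 35, 28, 28).
The pattern: 4th Thursday of the month.
4th Thursday of December 2012: 2012-12-27.
4th Thursday of January 2013: 2013-01-24.
February 2013 — 4th Thursday is 2013-02-28.
4th Thursday of March 2013: 2013-03-28.
April 2013 — 4th Thursday is 2013-04-25.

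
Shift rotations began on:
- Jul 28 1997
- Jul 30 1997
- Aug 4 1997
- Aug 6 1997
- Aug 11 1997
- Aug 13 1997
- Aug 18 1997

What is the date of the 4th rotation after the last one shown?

Sep 1 1997

Every event lands on a Monday or Wednesday (gaps cycle 2, 5, 2, 5, 2, 5).
So the schedule is: every Monday and Wednesday.
The following Wednesday is Aug 20 1997.
Next Monday: Aug 25 1997.
The following Wednesday is Aug 27 1997.
Next Monday: Sep 1 1997.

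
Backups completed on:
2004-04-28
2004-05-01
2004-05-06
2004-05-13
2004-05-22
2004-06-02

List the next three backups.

2004-06-15, 2004-06-30, 2004-07-17

Gaps: 3, 5, 7, 9, 11 days — each gap is 2 larger than the previous one.
Next gap: 13 days. 2004-06-02 + 13 days = 2004-06-15.
Next gap: 15 days. 2004-06-15 + 15 days = 2004-06-30.
Next gap: 17 days. 2004-06-30 + 17 days = 2004-07-17.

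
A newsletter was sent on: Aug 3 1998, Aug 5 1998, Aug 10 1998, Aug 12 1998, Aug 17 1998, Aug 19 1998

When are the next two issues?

The gap pattern 2, 5, 2, 5, 2 repeats every 2 events.
These are the Mondays and Wednesdays of each week.
Next Monday: Aug 24 1998.
Next Wednesday: Aug 26 1998.

Aug 24 1998, Aug 26 1998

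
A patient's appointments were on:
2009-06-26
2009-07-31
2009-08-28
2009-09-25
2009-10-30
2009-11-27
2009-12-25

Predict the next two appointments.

Every date is a Friday; gaps 35, 28, 28, 35, 28, 28 days.
Each is the last Friday of its month (at least one falls on the 29th or later, ruling out '4th Friday').
Last Friday of January 2010: 2010-01-29.
February 2010 ends with Friday 2010-02-26.

2010-01-29, 2010-02-26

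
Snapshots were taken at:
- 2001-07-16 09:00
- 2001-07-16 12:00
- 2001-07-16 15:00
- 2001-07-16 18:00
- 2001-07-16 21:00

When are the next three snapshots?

Gaps: 3, 3, 3, 3 hours — each event is 3 hours after the previous one.
2001-07-16 21:00 + 3 h = 2001-07-17 00:00.
2001-07-17 00:00 + 3 h = 2001-07-17 03:00.
2001-07-17 03:00 + 3 h = 2001-07-17 06:00.

2001-07-17 00:00, 2001-07-17 03:00, 2001-07-17 06:00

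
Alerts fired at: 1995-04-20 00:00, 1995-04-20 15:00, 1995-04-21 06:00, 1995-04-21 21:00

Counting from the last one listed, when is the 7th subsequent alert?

1995-04-26 06:00

The interval is a steady 15 hours (15, 15, 15).
1995-04-21 21:00 + 15 h = 1995-04-22 12:00.
1995-04-22 12:00 + 15 h = 1995-04-23 03:00.
1995-04-23 03:00 + 15 h = 1995-04-23 18:00.
1995-04-23 18:00 + 15 h = 1995-04-24 09:00.
1995-04-24 09:00 + 15 h = 1995-04-25 00:00.
1995-04-25 00:00 + 15 h = 1995-04-25 15:00.
1995-04-25 15:00 + 15 h = 1995-04-26 06:00.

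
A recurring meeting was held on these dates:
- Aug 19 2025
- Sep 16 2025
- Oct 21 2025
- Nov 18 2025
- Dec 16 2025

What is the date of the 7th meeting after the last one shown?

These are Tuesdays at 28- or 35-day spacing (28, 35, 28, 28).
The pattern: 3rd Tuesday of the month.
January 2026 — 3rd Tuesday is Jan 20 2026.
3rd Tuesday of February 2026: Feb 17 2026.
3rd Tuesday of March 2026: Mar 17 2026.
3rd Tuesday of April 2026: Apr 21 2026.
3rd Tuesday of May 2026: May 19 2026.
3rd Tuesday of June 2026: Jun 16 2026.
July 2026 — 3rd Tuesday is Jul 21 2026.

Jul 21 2026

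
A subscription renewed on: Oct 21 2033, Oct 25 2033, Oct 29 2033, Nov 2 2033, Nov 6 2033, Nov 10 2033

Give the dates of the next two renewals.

Nov 14 2033, Nov 18 2033

The spacing is 4, 4, 4, 4, 4 days — always 4 days.
Nov 10 2033 + 4 days = Nov 14 2033.
Nov 14 2033 + 4 days = Nov 18 2033.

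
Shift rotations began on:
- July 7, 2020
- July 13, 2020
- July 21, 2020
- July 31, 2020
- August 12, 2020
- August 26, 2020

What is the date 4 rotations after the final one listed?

November 10, 2020

Intervals are 6, 8, 10, 12, 14 days — an arithmetic progression with common difference 2.
Next gap: 16 days. August 26, 2020 + 16 days = September 11, 2020.
Next gap: 18 days. September 11, 2020 + 18 days = September 29, 2020.
Next gap: 20 days. September 29, 2020 + 20 days = October 19, 2020.
Next gap: 22 days. October 19, 2020 + 22 days = November 10, 2020.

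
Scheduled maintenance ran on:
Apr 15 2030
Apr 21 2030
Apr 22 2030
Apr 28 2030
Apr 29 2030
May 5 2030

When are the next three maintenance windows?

Gaps: 6, 1, 6, 1, 6 days — not constant, but cyclic with period 2.
The events fall on every Monday and Sunday.
The following Monday is May 6 2030.
The following Sunday is May 12 2030.
Next Monday: May 13 2030.

May 6 2030, May 12 2030, May 13 2030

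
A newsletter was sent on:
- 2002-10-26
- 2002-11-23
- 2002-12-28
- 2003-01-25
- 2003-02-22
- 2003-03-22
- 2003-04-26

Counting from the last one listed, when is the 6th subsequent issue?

Gaps: 28, 35, 28, 28, 28, 35 days — a mix of 28 and 35. Every date is a Saturday.
Each is the 4th Saturday of its month.
4th Saturday of May 2003: 2003-05-24.
4th Saturday of June 2003: 2003-06-28.
July 2003 — 4th Saturday is 2003-07-26.
4th Saturday of August 2003: 2003-08-23.
September 2003 — 4th Saturday is 2003-09-27.
4th Saturday of October 2003: 2003-10-25.

2003-10-25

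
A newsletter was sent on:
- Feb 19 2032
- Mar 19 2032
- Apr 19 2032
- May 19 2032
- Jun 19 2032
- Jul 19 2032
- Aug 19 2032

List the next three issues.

The day-of-month is always 19 (29, 31, 30, 31, 30, 31 days between events).
So this recurs on the 19th of each month.
September 2032: Sep 19 2032.
Next: October 2032 → Oct 19 2032.
November 2032: Nov 19 2032.

Sep 19 2032, Oct 19 2032, Nov 19 2032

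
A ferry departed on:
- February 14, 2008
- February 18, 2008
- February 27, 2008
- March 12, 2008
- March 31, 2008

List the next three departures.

Gaps: 4, 9, 14, 19 days — each gap is 5 larger than the previous one.
Next gap: 24 days. March 31, 2008 + 24 days = April 24, 2008.
Next gap: 29 days. April 24, 2008 + 29 days = May 23, 2008.
Next gap: 34 days. May 23, 2008 + 34 days = June 26, 2008.

April 24, 2008; May 23, 2008; June 26, 2008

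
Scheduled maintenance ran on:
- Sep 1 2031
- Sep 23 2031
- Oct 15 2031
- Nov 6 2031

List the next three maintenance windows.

Every event comes 22 days after the last (22, 22, 22).
Nov 6 2031 + 22 days = Nov 28 2031.
Nov 28 2031 + 22 days = Dec 20 2031.
Dec 20 2031 + 22 days = Jan 11 2032.

Nov 28 2031, Dec 20 2031, Jan 11 2032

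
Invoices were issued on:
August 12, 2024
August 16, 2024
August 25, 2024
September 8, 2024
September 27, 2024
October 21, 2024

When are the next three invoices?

The spacing grows by 5 each time: 4, 9, 14, 19, 24 days.
Next gap: 29 days. October 21, 2024 + 29 days = November 19, 2024.
Next gap: 34 days. November 19, 2024 + 34 days = December 23, 2024.
Next gap: 39 days. December 23, 2024 + 39 days = January 31, 2025.

November 19, 2024; December 23, 2024; January 31, 2025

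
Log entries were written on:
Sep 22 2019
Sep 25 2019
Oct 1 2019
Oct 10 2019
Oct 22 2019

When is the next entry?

Nov 6 2019

Intervals are 3, 6, 9, 12 days — an arithmetic progression with common difference 3.
Next gap: 15 days. Oct 22 2019 + 15 days = Nov 6 2019.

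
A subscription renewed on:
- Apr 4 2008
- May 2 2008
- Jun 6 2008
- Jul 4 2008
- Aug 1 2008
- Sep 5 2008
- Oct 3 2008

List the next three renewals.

Nov 7 2008, Dec 5 2008, Jan 2 2009

Gaps: 28, 35, 28, 28, 35, 28 days — a mix of 28 and 35. Every date is a Friday.
Each is the 1st Friday of its month.
November 2008 — 1st Friday is Nov 7 2008.
December 2008 — 1st Friday is Dec 5 2008.
January 2009 — 1st Friday is Jan 2 2009.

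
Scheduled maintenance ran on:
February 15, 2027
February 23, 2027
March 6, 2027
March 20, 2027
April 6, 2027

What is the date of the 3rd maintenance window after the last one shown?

June 14, 2027

Gaps: 8, 11, 14, 17 days — each gap is 3 larger than the previous one.
Next gap: 20 days. April 6, 2027 + 20 days = April 26, 2027.
Next gap: 23 days. April 26, 2027 + 23 days = May 19, 2027.
Next gap: 26 days. May 19, 2027 + 26 days = June 14, 2027.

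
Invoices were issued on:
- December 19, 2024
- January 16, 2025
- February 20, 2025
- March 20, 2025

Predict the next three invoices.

April 17, 2025; May 15, 2025; June 19, 2025

These are Thursdays at 28- or 35-day spacing (28, 35, 28).
The pattern: 3rd Thursday of the month.
3rd Thursday of April 2025: April 17, 2025.
May 2025 — 3rd Thursday is May 15, 2025.
June 2025 — 3rd Thursday is June 19, 2025.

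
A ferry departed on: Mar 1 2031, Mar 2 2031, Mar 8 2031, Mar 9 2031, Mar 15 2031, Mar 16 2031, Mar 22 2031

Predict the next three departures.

Gaps: 1, 6, 1, 6, 1, 6 days — not constant, but cyclic with period 2.
The events fall on every Saturday and Sunday.
Next Sunday: Mar 23 2031.
Next Saturday: Mar 29 2031.
The following Sunday is Mar 30 2031.

Mar 23 2031, Mar 29 2031, Mar 30 2031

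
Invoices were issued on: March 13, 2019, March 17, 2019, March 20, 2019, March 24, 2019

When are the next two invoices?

March 27, 2019; March 31, 2019

Every event lands on a Wednesday or Sunday (gaps cycle 4, 3, 4).
So the schedule is: every Wednesday and Sunday.
Next Wednesday: March 27, 2019.
The following Sunday is March 31, 2019.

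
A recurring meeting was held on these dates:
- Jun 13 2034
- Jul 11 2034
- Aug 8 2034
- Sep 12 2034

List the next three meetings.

All dates are Tuesdays, 28, 28, 35 days apart.
Specifically, the 2nd Tuesday of each month.
October 2034 — 2nd Tuesday is Oct 10 2034.
2nd Tuesday of November 2034: Nov 14 2034.
2nd Tuesday of December 2034: Dec 12 2034.

Oct 10 2034, Nov 14 2034, Dec 12 2034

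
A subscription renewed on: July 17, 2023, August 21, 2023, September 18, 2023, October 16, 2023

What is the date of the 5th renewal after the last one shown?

Gaps: 35, 28, 28 days — a mix of 28 and 35. Every date is a Monday.
Each is the 3rd Monday of its month.
November 2023 — 3rd Monday is November 20, 2023.
3rd Monday of December 2023: December 18, 2023.
January 2024 — 3rd Monday is January 15, 2024.
3rd Monday of February 2024: February 19, 2024.
3rd Monday of March 2024: March 18, 2024.

March 18, 2024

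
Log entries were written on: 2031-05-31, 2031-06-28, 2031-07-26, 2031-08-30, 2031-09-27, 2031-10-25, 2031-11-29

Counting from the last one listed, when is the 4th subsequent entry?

These are Saturdays with 28, 28, 35, 28, 28, 35-day gaps.
Each is the final Saturday of its month — 2031-05-31 is past the 28th, so '4th Saturday' doesn't fit.
December 2031 ends with Saturday 2031-12-27.
January 2032 ends with Saturday 2032-01-31.
February 2032 ends with Saturday 2032-02-28.
Last Saturday of March 2032: 2032-03-27.

2032-03-27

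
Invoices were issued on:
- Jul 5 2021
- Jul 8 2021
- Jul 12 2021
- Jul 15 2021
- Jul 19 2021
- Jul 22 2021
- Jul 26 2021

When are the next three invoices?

Jul 29 2021, Aug 2 2021, Aug 5 2021

The gap pattern 3, 4, 3, 4, 3, 4 repeats every 2 events.
These are the Mondays and Thursdays of each week.
The following Thursday is Jul 29 2021.
The following Monday is Aug 2 2021.
The following Thursday is Aug 5 2021.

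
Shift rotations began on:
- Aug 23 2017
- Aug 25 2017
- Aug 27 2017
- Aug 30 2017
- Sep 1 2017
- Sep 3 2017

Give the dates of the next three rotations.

Sep 6 2017, Sep 8 2017, Sep 10 2017

The gap pattern 2, 2, 3, 2, 2 repeats every 3 events.
These are the Wednesdays, Fridays and Sundays of each week.
The following Wednesday is Sep 6 2017.
The following Friday is Sep 8 2017.
Next Sunday: Sep 10 2017.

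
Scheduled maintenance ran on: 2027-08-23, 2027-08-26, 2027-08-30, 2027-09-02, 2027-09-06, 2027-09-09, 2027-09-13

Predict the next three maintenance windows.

Every event lands on a Monday or Thursday (gaps cycle 3, 4, 3, 4, 3, 4).
So the schedule is: every Monday and Thursday.
The following Thursday is 2027-09-16.
Next Monday: 2027-09-20.
The following Thursday is 2027-09-23.

2027-09-16, 2027-09-20, 2027-09-23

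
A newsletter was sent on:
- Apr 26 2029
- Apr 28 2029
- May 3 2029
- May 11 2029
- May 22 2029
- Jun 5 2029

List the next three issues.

Intervals are 2, 5, 8, 11, 14 days — an arithmetic progression with common difference 3.
Next gap: 17 days. Jun 5 2029 + 17 days = Jun 22 2029.
Next gap: 20 days. Jun 22 2029 + 20 days = Jul 12 2029.
Next gap: 23 days. Jul 12 2029 + 23 days = Aug 4 2029.

Jun 22 2029, Jul 12 2029, Aug 4 2029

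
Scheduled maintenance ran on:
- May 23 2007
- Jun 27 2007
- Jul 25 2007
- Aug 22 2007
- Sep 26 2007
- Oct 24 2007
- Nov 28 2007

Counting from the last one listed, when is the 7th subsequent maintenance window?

Gaps: 35, 28, 28, 35, 28, 35 days — a mix of 28 and 35. Every date is a Wednesday.
Each is the 4th Wednesday of its month.
December 2007 — 4th Wednesday is Dec 26 2007.
4th Wednesday of January 2008: Jan 23 2008.
February 2008 — 4th Wednesday is Feb 27 2008.
March 2008 — 4th Wednesday is Mar 26 2008.
April 2008 — 4th Wednesday is Apr 23 2008.
May 2008 — 4th Wednesday is May 28 2008.
June 2008 — 4th Wednesday is Jun 25 2008.

Jun 25 2008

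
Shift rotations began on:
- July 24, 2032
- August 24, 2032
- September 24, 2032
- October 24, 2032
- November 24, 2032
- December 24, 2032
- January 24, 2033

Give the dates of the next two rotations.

February 24, 2033; March 24, 2033

The day-of-month is always 24 (31, 31, 30, 31, 30, 31 days between events).
So this recurs on the 24th of each month.
Next: February 2033 → February 24, 2033.
Next: March 2033 → March 24, 2033.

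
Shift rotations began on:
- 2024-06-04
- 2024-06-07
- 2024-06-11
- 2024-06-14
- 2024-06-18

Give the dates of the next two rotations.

The gap pattern 3, 4, 3, 4 repeats every 2 events.
These are the Tuesdays and Fridays of each week.
Next Friday: 2024-06-21.
The following Tuesday is 2024-06-25.

2024-06-21, 2024-06-25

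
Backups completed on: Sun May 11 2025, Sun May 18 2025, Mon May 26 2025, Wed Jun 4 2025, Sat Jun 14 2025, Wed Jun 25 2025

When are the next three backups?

Intervals are 7, 8, 9, 10, 11 days — an arithmetic progression with common difference 1.
Next gap: 12 days. Wed Jun 25 2025 + 12 days = Mon Jul 7 2025.
Next gap: 13 days. Mon Jul 7 2025 + 13 days = Sun Jul 20 2025.
Next gap: 14 days. Sun Jul 20 2025 + 14 days = Sun Aug 3 2025.

Mon Jul 7 2025, Sun Jul 20 2025, Sun Aug 3 2025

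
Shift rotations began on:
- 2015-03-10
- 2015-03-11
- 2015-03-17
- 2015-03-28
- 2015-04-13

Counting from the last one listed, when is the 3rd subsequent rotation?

Intervals are 1, 6, 11, 16 days — an arithmetic progression with common difference 5.
Next gap: 21 days. 2015-04-13 + 21 days = 2015-05-04.
Next gap: 26 days. 2015-05-04 + 26 days = 2015-05-30.
Next gap: 31 days. 2015-05-30 + 31 days = 2015-06-30.

2015-06-30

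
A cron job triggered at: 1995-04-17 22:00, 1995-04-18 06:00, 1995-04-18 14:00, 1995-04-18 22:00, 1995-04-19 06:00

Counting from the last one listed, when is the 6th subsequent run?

1995-04-21 06:00

The interval is a steady 8 hours (8, 8, 8, 8).
1995-04-19 06:00 + 8 h = 1995-04-19 14:00.
1995-04-19 14:00 + 8 h = 1995-04-19 22:00.
1995-04-19 22:00 + 8 h = 1995-04-20 06:00.
1995-04-20 06:00 + 8 h = 1995-04-20 14:00.
1995-04-20 14:00 + 8 h = 1995-04-20 22:00.
1995-04-20 22:00 + 8 h = 1995-04-21 06:00.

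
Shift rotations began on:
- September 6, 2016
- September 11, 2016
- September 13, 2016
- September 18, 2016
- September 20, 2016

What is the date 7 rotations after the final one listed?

October 16, 2016

Gaps: 5, 2, 5, 2 days — not constant, but cyclic with period 2.
The events fall on every Tuesday and Sunday.
Next Sunday: September 25, 2016.
Next Tuesday: September 27, 2016.
Next Sunday: October 2, 2016.
The following Tuesday is October 4, 2016.
The following Sunday is October 9, 2016.
The following Tuesday is October 11, 2016.
The following Sunday is October 16, 2016.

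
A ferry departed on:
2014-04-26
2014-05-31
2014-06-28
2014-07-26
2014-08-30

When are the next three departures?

2014-09-27, 2014-10-25, 2014-11-29

All Saturdays; the gaps (35, 28, 28, 35) vary with month length.
This is the last Saturday of each month.
September 2014 ends with Saturday 2014-09-27.
October 2014 ends with Saturday 2014-10-25.
Last Saturday of November 2014: 2014-11-29.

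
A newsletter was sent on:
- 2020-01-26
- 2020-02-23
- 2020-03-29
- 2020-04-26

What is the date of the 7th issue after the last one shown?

Every date is a Sunday; gaps 28, 35, 28 days.
Each is the last Sunday of its month (at least one falls on the 29th or later, ruling out '4th Sunday').
May 2020 ends with Sunday 2020-05-31.
Last Sunday of June 2020: 2020-06-28.
Last Sunday of July 2020: 2020-07-26.
Last Sunday of August 2020: 2020-08-30.
September 2020 ends with Sunday 2020-09-27.
Last Sunday of October 2020: 2020-10-25.
November 2020 ends with Sunday 2020-11-29.

2020-11-29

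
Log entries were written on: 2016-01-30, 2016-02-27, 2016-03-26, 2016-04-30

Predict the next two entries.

2016-05-28, 2016-06-25

Every date is a Saturday; gaps 28, 28, 35 days.
Each is the last Saturday of its month (at least one falls on the 29th or later, ruling out '4th Saturday').
May 2016 ends with Saturday 2016-05-28.
Last Saturday of June 2016: 2016-06-25.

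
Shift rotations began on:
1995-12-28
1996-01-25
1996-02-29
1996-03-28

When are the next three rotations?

1996-04-25, 1996-05-30, 1996-06-27

Every date is a Thursday; gaps 28, 35, 28 days.
Each is the last Thursday of its month (at least one falls on the 29th or later, ruling out '4th Thursday').
April 1996 ends with Thursday 1996-04-25.
May 1996 ends with Thursday 1996-05-30.
June 1996 ends with Thursday 1996-06-27.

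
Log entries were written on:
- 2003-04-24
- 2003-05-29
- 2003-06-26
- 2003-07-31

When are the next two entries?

These are Thursdays with 35, 28, 35-day gaps.
Each is the final Thursday of its month — 2003-05-29 is past the 28th, so '4th Thursday' doesn't fit.
August 2003 ends with Thursday 2003-08-28.
Last Thursday of September 2003: 2003-09-25.

2003-08-28, 2003-09-25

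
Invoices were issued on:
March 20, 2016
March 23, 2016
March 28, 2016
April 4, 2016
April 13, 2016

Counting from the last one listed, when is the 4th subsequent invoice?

June 8, 2016

The spacing grows by 2 each time: 3, 5, 7, 9 days.
Next gap: 11 days. April 13, 2016 + 11 days = April 24, 2016.
Next gap: 13 days. April 24, 2016 + 13 days = May 7, 2016.
Next gap: 15 days. May 7, 2016 + 15 days = May 22, 2016.
Next gap: 17 days. May 22, 2016 + 17 days = June 8, 2016.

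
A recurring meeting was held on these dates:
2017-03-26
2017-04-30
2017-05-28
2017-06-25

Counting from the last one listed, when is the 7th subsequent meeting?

These are Sundays with 35, 28, 28-day gaps.
Each is the final Sunday of its month — 2017-04-30 is past the 28th, so '4th Sunday' doesn't fit.
Last Sunday of July 2017: 2017-07-30.
August 2017 ends with Sunday 2017-08-27.
Last Sunday of September 2017: 2017-09-24.
October 2017 ends with Sunday 2017-10-29.
Last Sunday of November 2017: 2017-11-26.
Last Sunday of December 2017: 2017-12-31.
Last Sunday of January 2018: 2018-01-28.

2018-01-28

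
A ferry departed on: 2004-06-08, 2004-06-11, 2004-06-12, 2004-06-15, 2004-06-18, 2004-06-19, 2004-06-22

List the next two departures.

The gap pattern 3, 1, 3, 3, 1, 3 repeats every 3 events.
These are the Tuesdays, Fridays and Saturdays of each week.
Next Friday: 2004-06-25.
Next Saturday: 2004-06-26.

2004-06-25, 2004-06-26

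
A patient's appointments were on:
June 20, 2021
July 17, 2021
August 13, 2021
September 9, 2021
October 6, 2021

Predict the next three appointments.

Gaps between consecutive events: 27, 27, 27, 27 days — a constant 27-day interval.
October 6, 2021 + 27 days = November 2, 2021.
November 2, 2021 + 27 days = November 29, 2021.
November 29, 2021 + 27 days = December 26, 2021.

November 2, 2021; November 29, 2021; December 26, 2021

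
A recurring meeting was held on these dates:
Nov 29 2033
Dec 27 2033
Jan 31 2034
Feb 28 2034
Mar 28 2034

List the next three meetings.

Apr 25 2034, May 30 2034, Jun 27 2034

Every date is a Tuesday; gaps 28, 35, 28, 28 days.
Each is the last Tuesday of its month (at least one falls on the 29th or later, ruling out '4th Tuesday').
April 2034 ends with Tuesday Apr 25 2034.
Last Tuesday of May 2034: May 30 2034.
June 2034 ends with Tuesday Jun 27 2034.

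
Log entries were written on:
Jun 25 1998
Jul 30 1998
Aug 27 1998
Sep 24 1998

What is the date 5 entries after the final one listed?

Feb 25 1999

All Thursdays; the gaps (35, 28, 28) vary with month length.
This is the last Thursday of each month.
October 1998 ends with Thursday Oct 29 1998.
November 1998 ends with Thursday Nov 26 1998.
December 1998 ends with Thursday Dec 31 1998.
Last Thursday of January 1999: Jan 28 1999.
February 1999 ends with Thursday Feb 25 1999.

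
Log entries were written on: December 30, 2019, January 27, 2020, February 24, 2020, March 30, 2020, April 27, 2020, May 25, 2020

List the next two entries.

All Mondays; the gaps (28, 28, 35, 28, 28) vary with month length.
This is the last Monday of each month.
June 2020 ends with Monday June 29, 2020.
July 2020 ends with Monday July 27, 2020.

June 29, 2020; July 27, 2020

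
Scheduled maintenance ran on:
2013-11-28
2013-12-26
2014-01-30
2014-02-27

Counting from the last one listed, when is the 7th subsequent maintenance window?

2014-09-25

Every date is a Thursday; gaps 28, 35, 28 days.
Each is the last Thursday of its month (at least one falls on the 29th or later, ruling out '4th Thursday').
Last Thursday of March 2014: 2014-03-27.
April 2014 ends with Thursday 2014-04-24.
Last Thursday of May 2014: 2014-05-29.
Last Thursday of June 2014: 2014-06-26.
Last Thursday of July 2014: 2014-07-31.
Last Thursday of August 2014: 2014-08-28.
Last Thursday of September 2014: 2014-09-25.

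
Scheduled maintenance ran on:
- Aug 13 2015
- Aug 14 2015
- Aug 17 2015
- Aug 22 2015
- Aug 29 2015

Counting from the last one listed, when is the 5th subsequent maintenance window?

Nov 2 2015

The spacing grows by 2 each time: 1, 3, 5, 7 days.
Next gap: 9 days. Aug 29 2015 + 9 days = Sep 7 2015.
Next gap: 11 days. Sep 7 2015 + 11 days = Sep 18 2015.
Next gap: 13 days. Sep 18 2015 + 13 days = Oct 1 2015.
Next gap: 15 days. Oct 1 2015 + 15 days = Oct 16 2015.
Next gap: 17 days. Oct 16 2015 + 17 days = Nov 2 2015.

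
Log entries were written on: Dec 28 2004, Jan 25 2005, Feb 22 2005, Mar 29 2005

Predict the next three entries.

Apr 26 2005, May 31 2005, Jun 28 2005

These are Tuesdays with 28, 28, 35-day gaps.
Each is the final Tuesday of its month — Mar 29 2005 is past the 28th, so '4th Tuesday' doesn't fit.
April 2005 ends with Tuesday Apr 26 2005.
May 2005 ends with Tuesday May 31 2005.
June 2005 ends with Tuesday Jun 28 2005.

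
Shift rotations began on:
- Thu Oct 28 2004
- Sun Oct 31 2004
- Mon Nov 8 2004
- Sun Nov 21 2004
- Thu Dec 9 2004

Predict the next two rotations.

Sat Jan 1 2005, Sat Jan 29 2005

The spacing grows by 5 each time: 3, 8, 13, 18 days.
Next gap: 23 days. Thu Dec 9 2004 + 23 days = Sat Jan 1 2005.
Next gap: 28 days. Sat Jan 1 2005 + 28 days = Sat Jan 29 2005.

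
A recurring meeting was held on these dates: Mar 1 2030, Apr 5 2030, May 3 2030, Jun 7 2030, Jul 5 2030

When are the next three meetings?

Gaps: 35, 28, 35, 28 days — a mix of 28 and 35. Every date is a Friday.
Each is the 1st Friday of its month.
August 2030 — 1st Friday is Aug 2 2030.
1st Friday of September 2030: Sep 6 2030.
1st Friday of October 2030: Oct 4 2030.

Aug 2 2030, Sep 6 2030, Oct 4 2030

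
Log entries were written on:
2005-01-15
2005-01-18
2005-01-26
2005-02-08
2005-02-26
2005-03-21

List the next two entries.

2005-04-18, 2005-05-21

Gaps: 3, 8, 13, 18, 23 days — each gap is 5 larger than the previous one.
Next gap: 28 days. 2005-03-21 + 28 days = 2005-04-18.
Next gap: 33 days. 2005-04-18 + 33 days = 2005-05-21.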